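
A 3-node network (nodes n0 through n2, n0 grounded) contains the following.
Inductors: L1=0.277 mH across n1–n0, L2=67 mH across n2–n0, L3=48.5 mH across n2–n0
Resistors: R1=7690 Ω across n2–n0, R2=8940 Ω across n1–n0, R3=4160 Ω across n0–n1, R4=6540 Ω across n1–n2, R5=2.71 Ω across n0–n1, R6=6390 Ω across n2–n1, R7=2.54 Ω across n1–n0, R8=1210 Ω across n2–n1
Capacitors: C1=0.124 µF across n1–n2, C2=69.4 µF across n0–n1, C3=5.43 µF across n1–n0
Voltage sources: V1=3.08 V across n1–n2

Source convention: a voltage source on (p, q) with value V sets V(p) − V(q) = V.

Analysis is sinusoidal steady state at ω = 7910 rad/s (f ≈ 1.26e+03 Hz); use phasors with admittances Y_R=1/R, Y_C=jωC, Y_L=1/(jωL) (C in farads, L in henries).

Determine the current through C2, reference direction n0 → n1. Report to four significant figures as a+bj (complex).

-0.009718+0.001380j A

MNA unknowns: 2 node voltages V₁..V_2 plus 1 source current (V1)
L1: Y=0.000-0.4564j on G[1,0]
L2: Y=0.000-0.001887j on G[2,0]
R1: Y=0.0001300+0.000j on G[2,0]
R2: Y=0.0001119+0.000j on G[1,0]
R3: Y=0.0002404+0.000j on G[0,1]
R4: Y=0.0001529+0.000j on G[1,2]
R5: Y=0.3690+0.000j on G[0,1]
C1: Y=0.000+0.0009808j on G[1,2]
L3: Y=0.000-0.002607j on G[2,0]
R6: Y=0.0001565+0.000j on G[2,1]
R7: Y=0.3937+0.000j on G[1,0]
C2: Y=0.000+0.5490j on G[0,1]
C3: Y=0.000+0.04295j on G[1,0]
R8: Y=0.0008264+0.000j on G[2,1]
V1: row V1−V2=3.08, i_V1 at 1,2
solve → V1=-0.002514-0.01770j, V2=-3.083-0.01770j
aux → i_V1=-0.003979+0.01083j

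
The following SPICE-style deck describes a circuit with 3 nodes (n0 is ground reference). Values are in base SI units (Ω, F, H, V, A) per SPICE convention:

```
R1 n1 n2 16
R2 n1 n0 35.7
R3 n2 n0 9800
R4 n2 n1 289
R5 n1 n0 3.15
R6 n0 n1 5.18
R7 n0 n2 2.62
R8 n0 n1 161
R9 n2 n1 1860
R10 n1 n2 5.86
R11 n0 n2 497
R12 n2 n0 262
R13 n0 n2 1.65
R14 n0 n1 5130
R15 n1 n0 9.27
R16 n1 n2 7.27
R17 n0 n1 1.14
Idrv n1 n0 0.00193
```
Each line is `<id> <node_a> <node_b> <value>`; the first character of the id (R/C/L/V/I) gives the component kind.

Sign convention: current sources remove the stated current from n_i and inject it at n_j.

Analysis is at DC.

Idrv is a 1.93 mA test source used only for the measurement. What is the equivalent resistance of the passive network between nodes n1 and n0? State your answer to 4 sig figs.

Apply KCL at each of the 2 non-ground nodes and solve the resulting linear system.
Node n1: branches {R1, R2, R4, R5, R6, R8, R9, R10, R14, R15, R16, R17, Idrv} → V_1 = -0.001071
Node n2: branches {R1, R3, R4, R7, R9, R10, R11, R12, R13, R16} → V_2 = -0.0002933

R_eq = 0.5549 Ω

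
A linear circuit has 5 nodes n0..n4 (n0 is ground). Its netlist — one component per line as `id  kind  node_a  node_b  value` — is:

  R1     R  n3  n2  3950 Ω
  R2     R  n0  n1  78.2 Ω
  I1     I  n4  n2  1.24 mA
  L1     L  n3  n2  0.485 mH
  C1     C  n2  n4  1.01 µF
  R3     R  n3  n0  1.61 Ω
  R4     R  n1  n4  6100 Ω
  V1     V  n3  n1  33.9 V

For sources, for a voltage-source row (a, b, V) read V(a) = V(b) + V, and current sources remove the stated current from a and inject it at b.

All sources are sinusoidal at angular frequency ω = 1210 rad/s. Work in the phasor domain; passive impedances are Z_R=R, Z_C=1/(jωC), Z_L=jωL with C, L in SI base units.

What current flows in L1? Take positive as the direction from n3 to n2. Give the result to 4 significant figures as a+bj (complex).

0.005438+0.0008944j A

Element admittances at ω=1210 rad/s:
  Y(R1) = 0.0002532+0.000j S between n3,n2
  Y(R2) = 0.01279+0.000j S between n0,n1
  I1: injects 0.00124 A into n2 (from n4)
  Y(L1) = 0.000-1.704j S between n3,n2
  Y(C1) = 0.000+0.001222j S between n2,n4
  Y(R3) = 0.6211+0.000j S between n3,n0
  Y(R4) = 0.0001639+0.000j S between n1,n4
  V1: constraint V(n3)−V(n1) = 33.9
Assemble and solve the 5×5 MNA system:
  V(n1)=-33.22+0.000j  V(n2)=0.6844-0.003191j  V(n3)=0.6839+0.000j  V(n4)=-0.04812+5.461j
  i(V1)=-0.4302-0.0008952j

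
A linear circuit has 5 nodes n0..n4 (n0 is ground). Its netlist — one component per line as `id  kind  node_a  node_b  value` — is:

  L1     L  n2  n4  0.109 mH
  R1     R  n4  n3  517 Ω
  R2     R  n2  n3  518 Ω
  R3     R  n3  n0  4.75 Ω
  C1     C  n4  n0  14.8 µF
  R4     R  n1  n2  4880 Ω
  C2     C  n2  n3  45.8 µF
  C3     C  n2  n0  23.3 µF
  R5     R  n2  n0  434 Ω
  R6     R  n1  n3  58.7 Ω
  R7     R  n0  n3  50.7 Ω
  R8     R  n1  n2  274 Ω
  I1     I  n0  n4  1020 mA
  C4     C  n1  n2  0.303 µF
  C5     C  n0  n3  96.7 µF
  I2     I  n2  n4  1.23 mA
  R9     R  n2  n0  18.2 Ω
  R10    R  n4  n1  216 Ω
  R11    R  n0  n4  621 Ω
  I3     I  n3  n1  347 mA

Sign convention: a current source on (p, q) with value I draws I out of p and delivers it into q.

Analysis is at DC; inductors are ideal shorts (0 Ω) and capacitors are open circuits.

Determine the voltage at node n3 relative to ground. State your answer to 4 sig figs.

MNA unknowns: 4 node voltages V₁..V_4 plus 1 source current (L1)
L1: row V2−V4=0, i_L1 at 2,4
R1: Y=0.001934 on G[4,3]
R2: Y=0.001931 on G[2,3]
R3: Y=0.2105 on G[3,0]
C1: Y=0.000 on G[4,0]
R4: Y=0.0002049 on G[1,2]
C2: Y=0.000 on G[2,3]
C3: Y=0.000 on G[2,0]
R5: Y=0.002304 on G[2,0]
R6: Y=0.01704 on G[1,3]
R7: Y=0.01972 on G[0,3]
R8: Y=0.003650 on G[1,2]
I1: z[0]−=1.02, z[4]+=1.02
C4: Y=0.000 on G[1,2]
C5: Y=0.000 on G[0,3]
I2: z[2]−=0.00123, z[4]+=0.00123
R9: Y=0.05495 on G[2,0]
R10: Y=0.004630 on G[4,1]
R11: Y=0.001610 on G[0,4]
I3: z[3]−=0.347, z[1]+=0.347
solve → V1=19.24, V2=16.63, V3=0.1796, V4=16.63
aux → i_L1=-0.9748

0.1796 V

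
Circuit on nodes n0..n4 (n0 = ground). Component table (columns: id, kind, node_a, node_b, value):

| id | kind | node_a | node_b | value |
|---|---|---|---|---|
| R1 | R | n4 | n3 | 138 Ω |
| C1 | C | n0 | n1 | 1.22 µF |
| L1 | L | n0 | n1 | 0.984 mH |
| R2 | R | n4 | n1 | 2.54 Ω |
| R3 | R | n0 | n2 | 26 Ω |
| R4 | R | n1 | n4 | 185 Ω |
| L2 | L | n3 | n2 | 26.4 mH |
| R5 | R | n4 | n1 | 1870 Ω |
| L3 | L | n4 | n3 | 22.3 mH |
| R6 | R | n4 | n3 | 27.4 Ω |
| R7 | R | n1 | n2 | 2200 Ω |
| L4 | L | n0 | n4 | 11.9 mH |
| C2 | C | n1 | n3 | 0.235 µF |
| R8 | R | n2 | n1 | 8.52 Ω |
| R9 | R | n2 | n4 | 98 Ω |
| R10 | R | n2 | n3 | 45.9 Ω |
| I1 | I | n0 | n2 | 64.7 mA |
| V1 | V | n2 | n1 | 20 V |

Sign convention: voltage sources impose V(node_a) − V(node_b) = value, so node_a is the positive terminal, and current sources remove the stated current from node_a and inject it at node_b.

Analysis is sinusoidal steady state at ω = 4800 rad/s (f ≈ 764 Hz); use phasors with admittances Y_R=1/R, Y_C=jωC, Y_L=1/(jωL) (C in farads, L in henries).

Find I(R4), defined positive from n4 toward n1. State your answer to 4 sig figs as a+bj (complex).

MNA unknowns: 4 node voltages V₁..V_4 plus 1 source current (V1)
R1: Y=0.007246+0.000j on G[4,3]
C1: Y=0.000+0.005856j on G[0,1]
L1: Y=0.000-0.2117j on G[0,1]
R2: Y=0.3937+0.000j on G[4,1]
R3: Y=0.03846+0.000j on G[0,2]
R4: Y=0.005405+0.000j on G[1,4]
L2: Y=0.000-0.007891j on G[3,2]
R5: Y=0.0005348+0.000j on G[4,1]
L3: Y=0.000-0.009342j on G[4,3]
R6: Y=0.03650+0.000j on G[4,3]
R7: Y=0.0004545+0.000j on G[1,2]
L4: Y=0.000-0.01751j on G[0,4]
C2: Y=0.000+0.001128j on G[1,3]
R8: Y=0.1174+0.000j on G[2,1]
R9: Y=0.01020+0.000j on G[2,4]
R10: Y=0.02179+0.000j on G[2,3]
I1: z[0]−=0.0647, z[2]+=0.0647
V1: row V2−V1=20, i_V1 at 2,1
solve → V1=-0.6242-3.032j, V2=19.38-3.032j, V3=7.072-3.858j, V4=0.6789-3.217j
aux → i_V1=-3.502+0.1938j

0.007044-0.001001j A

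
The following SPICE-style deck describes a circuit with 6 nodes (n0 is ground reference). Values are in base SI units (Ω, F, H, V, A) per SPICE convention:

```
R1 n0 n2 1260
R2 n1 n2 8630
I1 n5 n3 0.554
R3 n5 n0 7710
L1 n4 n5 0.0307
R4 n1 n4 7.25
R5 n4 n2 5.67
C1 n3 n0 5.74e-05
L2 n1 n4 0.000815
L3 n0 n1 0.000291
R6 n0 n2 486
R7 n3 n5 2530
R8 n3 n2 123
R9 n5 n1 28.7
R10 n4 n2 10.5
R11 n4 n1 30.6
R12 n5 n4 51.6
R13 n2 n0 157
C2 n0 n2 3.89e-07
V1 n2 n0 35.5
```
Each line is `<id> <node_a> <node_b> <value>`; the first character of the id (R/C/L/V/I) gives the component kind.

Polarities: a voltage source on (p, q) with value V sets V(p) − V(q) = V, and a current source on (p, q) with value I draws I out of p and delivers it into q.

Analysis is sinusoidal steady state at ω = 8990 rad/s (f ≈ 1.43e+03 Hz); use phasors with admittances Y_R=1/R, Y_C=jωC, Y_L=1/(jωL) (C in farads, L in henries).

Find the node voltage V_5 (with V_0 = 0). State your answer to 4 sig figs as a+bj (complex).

Apply KCL at each of the 5 non-ground nodes and solve the resulting linear system.
Node n1: branches {R2, R4, L2, L3, R9, R11} → V_1 = 5.868+7.508j
Node n2: branches {R1, R2, R5, R6, R8, R10, R13, C2, V1} → V_2 = 35.50+0.000j
Node n3: branches {I1, C1, R7, R8} → V_3 = 0.03181-1.634j
Node n4: branches {L1, R4, R5, L2, R10, R11, R12} → V_4 = 22.90+8.241j
Node n5: branches {I1, R3, L1, R7, R9, R12} → V_5 = 1.852+6.290j
Source currents: i(V1)=-4.041+2.102j

1.852+6.290j V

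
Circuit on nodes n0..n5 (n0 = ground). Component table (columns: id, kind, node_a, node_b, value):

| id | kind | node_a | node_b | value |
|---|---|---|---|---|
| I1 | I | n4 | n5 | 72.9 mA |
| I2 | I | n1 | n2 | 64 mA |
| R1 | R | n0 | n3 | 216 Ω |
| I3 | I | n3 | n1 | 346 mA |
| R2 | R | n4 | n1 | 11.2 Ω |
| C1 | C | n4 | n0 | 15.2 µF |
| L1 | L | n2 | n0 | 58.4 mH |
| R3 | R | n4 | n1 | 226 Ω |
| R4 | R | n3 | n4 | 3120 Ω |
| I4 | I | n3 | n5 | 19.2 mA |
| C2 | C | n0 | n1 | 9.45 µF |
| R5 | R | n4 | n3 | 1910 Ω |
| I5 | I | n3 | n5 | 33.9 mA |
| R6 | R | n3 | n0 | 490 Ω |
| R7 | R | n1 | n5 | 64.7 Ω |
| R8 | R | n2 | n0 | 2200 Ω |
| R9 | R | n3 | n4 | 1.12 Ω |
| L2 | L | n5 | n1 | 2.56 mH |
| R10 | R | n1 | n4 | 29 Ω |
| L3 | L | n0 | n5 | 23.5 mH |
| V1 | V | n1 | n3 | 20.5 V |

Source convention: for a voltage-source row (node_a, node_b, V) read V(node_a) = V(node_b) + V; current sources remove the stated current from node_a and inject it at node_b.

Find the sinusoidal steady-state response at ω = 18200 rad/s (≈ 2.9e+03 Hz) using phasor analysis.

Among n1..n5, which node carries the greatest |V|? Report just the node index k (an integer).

2

Apply KCL at each of the 5 non-ground nodes and solve the resulting linear system.
Node n1: branches {I2, I3, R2, R3, C2, R7, L2, R10, V1} → V_1 = 11.06-1.107j
Node n2: branches {I2, L1, R8} → V_2 = 26.65+55.15j
Node n3: branches {R1, I3, R4, I4, R5, I5, R6, R9, V1} → V_3 = -9.438-1.107j
Node n4: branches {I1, R2, C1, R3, R4, R5, R9, R10} → V_4 = -6.743+0.7188j
Node n5: branches {I1, I4, I5, R7, L2, L3} → V_5 = 12.77+3.190j
Source currents: i(V1)=-2.072-1.639j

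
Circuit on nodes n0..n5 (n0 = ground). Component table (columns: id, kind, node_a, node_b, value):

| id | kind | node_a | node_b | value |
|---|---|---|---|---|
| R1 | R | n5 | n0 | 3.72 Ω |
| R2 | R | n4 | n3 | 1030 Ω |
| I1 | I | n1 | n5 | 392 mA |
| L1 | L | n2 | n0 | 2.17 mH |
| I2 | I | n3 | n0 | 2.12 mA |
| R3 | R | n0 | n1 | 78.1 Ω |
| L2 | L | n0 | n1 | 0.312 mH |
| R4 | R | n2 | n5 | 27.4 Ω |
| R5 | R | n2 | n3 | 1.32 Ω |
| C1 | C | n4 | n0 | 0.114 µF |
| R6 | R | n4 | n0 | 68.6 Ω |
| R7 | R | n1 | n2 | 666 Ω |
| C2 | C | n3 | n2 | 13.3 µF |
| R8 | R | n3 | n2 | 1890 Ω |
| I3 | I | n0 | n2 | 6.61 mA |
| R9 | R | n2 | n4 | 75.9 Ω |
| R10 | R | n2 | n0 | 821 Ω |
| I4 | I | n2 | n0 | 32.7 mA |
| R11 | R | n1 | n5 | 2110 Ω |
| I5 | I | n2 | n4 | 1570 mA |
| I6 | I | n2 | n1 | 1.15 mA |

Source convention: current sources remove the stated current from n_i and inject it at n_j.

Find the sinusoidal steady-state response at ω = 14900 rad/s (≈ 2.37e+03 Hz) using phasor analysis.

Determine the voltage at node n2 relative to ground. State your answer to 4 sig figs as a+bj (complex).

Apply KCL at each of the 5 non-ground nodes and solve the resulting linear system.
Node n1: branches {I1, R3, L2, R7, R11, I6} → V_1 = -0.06065-1.894j
Node n2: branches {L1, R4, R5, R7, C2, R8, I3, R9, R10, I4, I5, I6} → V_2 = -11.63-9.594j
Node n3: branches {R2, I2, R5, C2, R8} → V_3 = -11.56-9.610j
Node n4: branches {R2, C1, R6, R9, I5} → V_4 = 48.48-7.593j
Node n5: branches {R1, I1, R4, R11} → V_5 = -0.1068-1.148j

-11.63-9.594j V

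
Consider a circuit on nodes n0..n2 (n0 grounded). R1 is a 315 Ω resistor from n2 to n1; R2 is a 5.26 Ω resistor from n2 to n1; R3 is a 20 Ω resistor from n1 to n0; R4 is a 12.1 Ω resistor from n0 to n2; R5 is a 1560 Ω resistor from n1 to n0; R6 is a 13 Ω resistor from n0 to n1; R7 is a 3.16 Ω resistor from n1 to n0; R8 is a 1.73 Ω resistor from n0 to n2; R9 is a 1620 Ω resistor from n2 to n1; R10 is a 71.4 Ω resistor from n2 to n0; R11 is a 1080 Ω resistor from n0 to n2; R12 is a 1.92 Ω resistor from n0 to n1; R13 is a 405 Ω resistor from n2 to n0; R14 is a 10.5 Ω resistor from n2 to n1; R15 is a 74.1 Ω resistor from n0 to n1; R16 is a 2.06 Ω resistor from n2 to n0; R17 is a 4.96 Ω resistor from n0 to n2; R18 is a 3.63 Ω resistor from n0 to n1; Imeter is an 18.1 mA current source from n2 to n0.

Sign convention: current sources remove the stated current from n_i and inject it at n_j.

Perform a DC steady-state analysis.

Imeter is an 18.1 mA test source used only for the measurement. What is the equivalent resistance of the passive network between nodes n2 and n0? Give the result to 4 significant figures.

MNA unknowns: 2 node voltages V₁..V_2
R1: Y=0.003175 on G[2,1]
R2: Y=0.1901 on G[2,1]
R3: Y=0.05000 on G[1,0]
R4: Y=0.08264 on G[0,2]
R5: Y=0.0006410 on G[1,0]
R6: Y=0.07692 on G[0,1]
R7: Y=0.3165 on G[1,0]
R8: Y=0.5780 on G[0,2]
R9: Y=0.0006173 on G[2,1]
R10: Y=0.01401 on G[2,0]
R11: Y=0.0009259 on G[0,2]
R12: Y=0.5208 on G[0,1]
R13: Y=0.002469 on G[2,0]
R14: Y=0.09524 on G[2,1]
R15: Y=0.01350 on G[0,1]
R16: Y=0.4854 on G[2,0]
R17: Y=0.2016 on G[0,2]
R18: Y=0.2755 on G[0,1]
Imeter: z[2]−=0.0181, z[0]+=0.0181
solve → V1=-0.002120, V2=-0.01131

R_eq = 0.6250 Ω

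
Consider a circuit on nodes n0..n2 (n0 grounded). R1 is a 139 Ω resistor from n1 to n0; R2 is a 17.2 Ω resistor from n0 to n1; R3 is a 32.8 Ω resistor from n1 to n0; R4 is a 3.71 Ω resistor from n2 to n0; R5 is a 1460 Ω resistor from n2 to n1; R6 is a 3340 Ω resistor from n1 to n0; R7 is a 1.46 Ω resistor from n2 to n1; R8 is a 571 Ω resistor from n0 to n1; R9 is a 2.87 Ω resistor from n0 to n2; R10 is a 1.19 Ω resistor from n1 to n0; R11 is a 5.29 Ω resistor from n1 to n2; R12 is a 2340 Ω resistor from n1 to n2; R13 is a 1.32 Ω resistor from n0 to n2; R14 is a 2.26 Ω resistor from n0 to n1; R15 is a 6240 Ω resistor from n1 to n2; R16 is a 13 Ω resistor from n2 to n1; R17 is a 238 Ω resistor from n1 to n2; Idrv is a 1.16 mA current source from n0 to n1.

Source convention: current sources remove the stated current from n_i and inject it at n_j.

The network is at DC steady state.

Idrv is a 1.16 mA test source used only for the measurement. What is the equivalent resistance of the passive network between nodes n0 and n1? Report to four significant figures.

R_eq = 0.5142 Ω

MNA unknowns: 2 node voltages V₁..V_2
R1: Y=0.007194 on G[1,0]
R2: Y=0.05814 on G[0,1]
R3: Y=0.03049 on G[1,0]
R4: Y=0.2695 on G[2,0]
R5: Y=0.0006849 on G[2,1]
R6: Y=0.0002994 on G[1,0]
R7: Y=0.6849 on G[2,1]
R8: Y=0.001751 on G[0,1]
R9: Y=0.3484 on G[0,2]
R10: Y=0.8403 on G[1,0]
R11: Y=0.1890 on G[1,2]
R12: Y=0.0004274 on G[1,2]
R13: Y=0.7576 on G[0,2]
R14: Y=0.4425 on G[0,1]
R15: Y=0.0001603 on G[1,2]
R16: Y=0.07692 on G[2,1]
R17: Y=0.004202 on G[1,2]
Idrv: z[0]−=0.00116, z[1]+=0.00116
solve → V1=0.0005965, V2=0.0002446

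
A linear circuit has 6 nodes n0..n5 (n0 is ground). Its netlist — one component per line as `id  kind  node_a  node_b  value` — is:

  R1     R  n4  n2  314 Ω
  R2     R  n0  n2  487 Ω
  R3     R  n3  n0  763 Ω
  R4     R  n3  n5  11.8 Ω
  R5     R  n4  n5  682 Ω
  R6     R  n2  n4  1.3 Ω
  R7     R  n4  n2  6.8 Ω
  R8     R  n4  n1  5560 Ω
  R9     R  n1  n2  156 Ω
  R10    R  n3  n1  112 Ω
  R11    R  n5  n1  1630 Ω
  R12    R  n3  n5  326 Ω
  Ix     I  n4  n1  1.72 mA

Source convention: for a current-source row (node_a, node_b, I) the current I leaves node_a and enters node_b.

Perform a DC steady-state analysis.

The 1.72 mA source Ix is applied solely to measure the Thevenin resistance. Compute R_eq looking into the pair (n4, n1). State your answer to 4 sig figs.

R_eq = 119.7 Ω

Element admittances at DC:
  Y(R1) = 0.003185 S between n4,n2
  Y(R2) = 0.002053 S between n0,n2
  Y(R3) = 0.001311 S between n3,n0
  Y(R4) = 0.08475 S between n3,n5
  Y(R5) = 0.001466 S between n4,n5
  Y(R6) = 0.7692 S between n2,n4
  Y(R7) = 0.1471 S between n4,n2
  Y(R8) = 0.0001799 S between n4,n1
  Y(R9) = 0.006410 S between n1,n2
  Y(R10) = 0.008929 S between n3,n1
  Y(R11) = 0.0006135 S between n5,n1
  Y(R12) = 0.003067 S between n3,n5
  Ix: injects 0.00172 A into n1 (from n4)
Assemble and solve the 5×5 MNA system:
  V(n1)=0.1399  V(n2)=-0.06441  V(n3)=0.1009  V(n4)=-0.06598  V(n5)=0.09846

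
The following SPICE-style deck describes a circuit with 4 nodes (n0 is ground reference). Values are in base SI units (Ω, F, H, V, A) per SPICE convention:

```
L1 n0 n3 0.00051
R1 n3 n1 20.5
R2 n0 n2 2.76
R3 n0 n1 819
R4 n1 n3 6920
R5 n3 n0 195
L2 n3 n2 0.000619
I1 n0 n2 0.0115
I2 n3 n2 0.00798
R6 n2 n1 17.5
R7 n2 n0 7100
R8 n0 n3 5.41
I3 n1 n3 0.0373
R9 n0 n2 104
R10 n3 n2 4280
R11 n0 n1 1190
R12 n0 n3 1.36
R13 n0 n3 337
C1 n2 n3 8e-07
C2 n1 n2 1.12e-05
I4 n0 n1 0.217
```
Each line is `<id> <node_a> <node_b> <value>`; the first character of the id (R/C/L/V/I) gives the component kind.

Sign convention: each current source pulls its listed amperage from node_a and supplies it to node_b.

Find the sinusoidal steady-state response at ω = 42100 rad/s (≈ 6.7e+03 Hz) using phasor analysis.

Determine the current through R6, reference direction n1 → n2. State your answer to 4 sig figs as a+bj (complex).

0.003870-0.01834j A

Apply KCL at each of the 3 non-ground nodes and solve the resulting linear system.
Node n1: branches {R1, R3, R4, R6, I3, R11, C2, I4} → V_1 = 0.5362-0.2792j
Node n2: branches {R2, L2, I1, I2, R6, R7, R9, R10, C1, C2} → V_2 = 0.4685+0.04168j
Node n3: branches {L1, R1, R4, R5, L2, I2, R8, I3, R10, R12, R13, C1} → V_3 = 0.05784-0.01318j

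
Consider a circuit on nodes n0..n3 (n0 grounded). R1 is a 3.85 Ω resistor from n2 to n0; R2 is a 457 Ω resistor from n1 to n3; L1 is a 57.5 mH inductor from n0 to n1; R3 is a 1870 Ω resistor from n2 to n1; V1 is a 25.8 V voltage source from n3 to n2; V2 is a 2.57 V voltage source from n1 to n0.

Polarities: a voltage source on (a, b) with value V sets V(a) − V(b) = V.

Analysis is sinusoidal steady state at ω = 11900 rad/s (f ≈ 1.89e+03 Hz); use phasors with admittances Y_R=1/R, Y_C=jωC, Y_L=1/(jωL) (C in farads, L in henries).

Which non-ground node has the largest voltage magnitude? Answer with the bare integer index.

Element admittances at ω=11900 rad/s:
  Y(R1) = 0.2597+0.000j S between n2,n0
  Y(R2) = 0.002188+0.000j S between n1,n3
  Y(L1) = 0.000-0.001461j S between n0,n1
  Y(R3) = 0.0005348+0.000j S between n2,n1
  V1: constraint V(n3)−V(n2) = 25.8
  V2: constraint V(n1)−V(n0) = 2.57
Assemble and solve the 5×5 MNA system:
  V(n1)=2.570+0.000j  V(n2)=-0.1884+0.000j  V(n3)=25.61+0.000j
  i(V1)=-0.05042+0.000j  i(V2)=0.04894+0.003756j

3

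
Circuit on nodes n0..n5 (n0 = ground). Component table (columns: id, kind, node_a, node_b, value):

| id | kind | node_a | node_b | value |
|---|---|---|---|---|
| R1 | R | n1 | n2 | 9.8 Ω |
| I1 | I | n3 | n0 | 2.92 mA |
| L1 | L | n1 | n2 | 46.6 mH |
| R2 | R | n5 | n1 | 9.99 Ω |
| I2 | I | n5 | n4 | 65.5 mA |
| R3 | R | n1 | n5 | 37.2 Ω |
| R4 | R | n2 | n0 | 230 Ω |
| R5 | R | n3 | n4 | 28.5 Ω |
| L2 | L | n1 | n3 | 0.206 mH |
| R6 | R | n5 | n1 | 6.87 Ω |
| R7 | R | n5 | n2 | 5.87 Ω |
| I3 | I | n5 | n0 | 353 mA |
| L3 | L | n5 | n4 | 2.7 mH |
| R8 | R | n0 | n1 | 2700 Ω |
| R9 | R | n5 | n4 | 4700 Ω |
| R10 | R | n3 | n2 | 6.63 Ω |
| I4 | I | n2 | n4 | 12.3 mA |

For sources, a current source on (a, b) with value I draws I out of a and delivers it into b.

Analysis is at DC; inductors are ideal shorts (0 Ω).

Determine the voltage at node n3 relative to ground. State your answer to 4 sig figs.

Element admittances at DC:
  Y(R1) = 0.1020 S between n1,n2
  I1: injects 0.00292 A into n0 (from n3)
  L1: short n1↔n2 (DC inductor)
  Y(R2) = 0.1001 S between n5,n1
  I2: injects 0.0655 A into n4 (from n5)
  Y(R3) = 0.02688 S between n1,n5
  Y(R4) = 0.004348 S between n2,n0
  Y(R5) = 0.03509 S between n3,n4
  L2: short n1↔n3 (DC inductor)
  Y(R6) = 0.1456 S between n5,n1
  Y(R7) = 0.1704 S between n5,n2
  I3: injects 0.353 A into n0 (from n5)
  L3: short n5↔n4 (DC inductor)
  Y(R8) = 0.0003704 S between n0,n1
  Y(R9) = 0.0002128 S between n5,n4
  Y(R10) = 0.1508 S between n3,n2
  I4: injects 0.0123 A into n4 (from n2)
Assemble and solve the 8×8 MNA system:
  V(n1)=-75.44  V(n2)=-75.44  V(n3)=-75.44  V(n4)=-76.15  V(n5)=-76.15
  i(L1)=-0.1943  i(L2)=0.02793  i(L3)=-0.1028

-75.44 V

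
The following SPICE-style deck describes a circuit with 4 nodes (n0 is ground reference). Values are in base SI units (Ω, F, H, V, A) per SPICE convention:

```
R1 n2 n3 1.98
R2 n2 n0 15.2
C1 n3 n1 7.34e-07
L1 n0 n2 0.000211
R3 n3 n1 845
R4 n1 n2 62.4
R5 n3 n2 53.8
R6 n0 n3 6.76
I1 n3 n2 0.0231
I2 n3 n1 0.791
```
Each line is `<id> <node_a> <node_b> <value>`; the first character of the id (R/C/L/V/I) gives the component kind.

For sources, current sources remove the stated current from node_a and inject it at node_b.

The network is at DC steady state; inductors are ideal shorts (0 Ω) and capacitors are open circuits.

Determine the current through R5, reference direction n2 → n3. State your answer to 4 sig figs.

Element admittances at DC:
  Y(R1) = 0.5051 S between n2,n3
  Y(R2) = 0.06579 S between n2,n0
  Y(C1) = 0.000 S between n3,n1
  L1: short n0↔n2 (DC inductor)
  Y(R3) = 0.001183 S between n3,n1
  Y(R4) = 0.01603 S between n1,n2
  Y(R5) = 0.01859 S between n3,n2
  Y(R6) = 0.1479 S between n0,n3
  I1: injects 0.0231 A into n2 (from n3)
  I2: injects 0.791 A into n1 (from n3)
Assemble and solve the 4×4 MNA system:
  V(n1)=45.89  V(n2)=0.000  V(n3)=-1.129
  i(L1)=-0.1671

0.02099 A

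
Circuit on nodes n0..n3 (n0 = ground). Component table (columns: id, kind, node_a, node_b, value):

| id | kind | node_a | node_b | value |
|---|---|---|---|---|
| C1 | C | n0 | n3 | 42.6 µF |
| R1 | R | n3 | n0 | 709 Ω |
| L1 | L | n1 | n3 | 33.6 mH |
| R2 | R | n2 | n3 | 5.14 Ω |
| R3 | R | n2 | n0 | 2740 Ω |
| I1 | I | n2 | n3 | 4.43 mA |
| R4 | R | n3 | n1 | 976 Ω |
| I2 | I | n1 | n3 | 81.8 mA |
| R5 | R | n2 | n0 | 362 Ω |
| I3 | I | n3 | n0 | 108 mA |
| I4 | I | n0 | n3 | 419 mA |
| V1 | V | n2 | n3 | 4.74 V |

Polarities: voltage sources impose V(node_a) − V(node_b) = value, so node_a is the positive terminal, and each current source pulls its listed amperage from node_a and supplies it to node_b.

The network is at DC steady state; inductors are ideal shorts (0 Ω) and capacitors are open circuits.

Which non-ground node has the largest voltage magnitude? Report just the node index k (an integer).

Element admittances at DC:
  Y(C1) = 0.000 S between n0,n3
  Y(R1) = 0.001410 S between n3,n0
  L1: short n1↔n3 (DC inductor)
  Y(R2) = 0.1946 S between n2,n3
  Y(R3) = 0.0003650 S between n2,n0
  I1: injects 0.00443 A into n3 (from n2)
  Y(R4) = 0.001025 S between n3,n1
  I2: injects 0.0818 A into n3 (from n1)
  Y(R5) = 0.002762 S between n2,n0
  I3: injects 0.108 A into n0 (from n3)
  I4: injects 0.419 A into n3 (from n0)
  V1: constraint V(n2)−V(n3) = 4.74
Assemble and solve the 5×5 MNA system:
  V(n1)=65.27  V(n2)=70.01  V(n3)=65.27
  i(L1)=-0.08180  i(V1)=-1.146

2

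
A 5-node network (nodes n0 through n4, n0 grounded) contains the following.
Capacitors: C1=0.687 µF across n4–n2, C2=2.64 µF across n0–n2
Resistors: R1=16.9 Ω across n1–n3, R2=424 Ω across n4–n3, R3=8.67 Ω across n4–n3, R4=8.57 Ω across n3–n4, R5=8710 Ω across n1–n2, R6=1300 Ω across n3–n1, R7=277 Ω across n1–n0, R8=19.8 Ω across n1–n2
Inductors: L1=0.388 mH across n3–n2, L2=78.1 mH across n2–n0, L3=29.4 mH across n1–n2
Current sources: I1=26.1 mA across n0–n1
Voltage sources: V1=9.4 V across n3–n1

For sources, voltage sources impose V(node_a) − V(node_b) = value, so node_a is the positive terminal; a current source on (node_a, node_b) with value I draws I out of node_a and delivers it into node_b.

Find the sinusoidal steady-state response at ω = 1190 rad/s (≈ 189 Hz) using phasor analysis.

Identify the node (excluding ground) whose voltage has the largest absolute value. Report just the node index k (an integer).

1

MNA unknowns: 4 node voltages V₁..V_4 plus 1 source current (V1)
C1: Y=0.000+0.0008175j on G[4,2]
R1: Y=0.05917+0.000j on G[1,3]
L1: Y=0.000-2.166j on G[3,2]
R2: Y=0.002358+0.000j on G[4,3]
I1: z[0]−=0.0261, z[1]+=0.0261
R3: Y=0.1153+0.000j on G[4,3]
R4: Y=0.1167+0.000j on G[3,4]
R5: Y=0.0001148+0.000j on G[1,2]
R6: Y=0.0007692+0.000j on G[3,1]
L2: Y=0.000-0.01076j on G[2,0]
R7: Y=0.003610+0.000j on G[1,0]
C2: Y=0.000+0.003142j on G[0,2]
L3: Y=0.000-0.02858j on G[1,2]
R8: Y=0.05051+0.000j on G[1,2]
V1: row V3−V1=9.4, i_V1 at 3,1
solve → V1=-6.146+6.574j, V2=3.115+6.338j, V3=3.254+6.574j, V4=3.255+6.574j
aux → i_V1=-1.074+0.3004j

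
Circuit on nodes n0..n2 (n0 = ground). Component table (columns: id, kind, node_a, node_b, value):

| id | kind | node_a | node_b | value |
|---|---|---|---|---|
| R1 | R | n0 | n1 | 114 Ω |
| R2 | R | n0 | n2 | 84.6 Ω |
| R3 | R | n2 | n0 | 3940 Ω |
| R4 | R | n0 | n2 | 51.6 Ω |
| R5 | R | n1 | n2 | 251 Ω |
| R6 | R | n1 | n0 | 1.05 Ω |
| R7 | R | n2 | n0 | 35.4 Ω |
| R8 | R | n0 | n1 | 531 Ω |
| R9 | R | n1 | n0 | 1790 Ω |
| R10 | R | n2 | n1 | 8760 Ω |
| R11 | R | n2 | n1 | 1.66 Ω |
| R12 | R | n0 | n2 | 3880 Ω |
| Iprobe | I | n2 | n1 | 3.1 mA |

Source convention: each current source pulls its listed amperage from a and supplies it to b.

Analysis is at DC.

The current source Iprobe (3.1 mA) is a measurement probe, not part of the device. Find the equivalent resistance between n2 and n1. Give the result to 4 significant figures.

Apply KCL at each of the 2 non-ground nodes and solve the resulting linear system.
Node n1: branches {R1, R5, R6, R8, R9, R10, R11, Iprobe} → V_1 = 0.0002739
Node n2: branches {R2, R3, R4, R5, R7, R10, R11, R12, Iprobe} → V_2 = -0.004402

R_eq = 1.508 Ω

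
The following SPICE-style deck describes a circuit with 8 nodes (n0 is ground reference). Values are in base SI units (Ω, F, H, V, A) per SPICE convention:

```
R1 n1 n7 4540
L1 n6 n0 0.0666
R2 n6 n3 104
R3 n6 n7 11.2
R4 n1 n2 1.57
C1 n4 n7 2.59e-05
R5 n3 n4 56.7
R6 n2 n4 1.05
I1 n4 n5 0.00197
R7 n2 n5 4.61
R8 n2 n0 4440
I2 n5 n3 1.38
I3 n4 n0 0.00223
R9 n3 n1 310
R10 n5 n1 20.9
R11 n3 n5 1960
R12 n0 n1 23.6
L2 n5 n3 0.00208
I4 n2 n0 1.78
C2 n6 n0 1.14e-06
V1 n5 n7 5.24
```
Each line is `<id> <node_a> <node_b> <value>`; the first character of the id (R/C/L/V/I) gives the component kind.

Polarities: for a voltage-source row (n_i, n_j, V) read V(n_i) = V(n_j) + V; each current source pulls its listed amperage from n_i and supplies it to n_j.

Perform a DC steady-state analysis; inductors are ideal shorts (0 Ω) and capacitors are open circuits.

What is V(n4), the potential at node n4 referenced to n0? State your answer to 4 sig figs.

-12.80 V

Element admittances at DC:
  Y(R1) = 0.0002203 S between n1,n7
  L1: short n6↔n0 (DC inductor)
  Y(R2) = 0.009615 S between n6,n3
  Y(R3) = 0.08929 S between n6,n7
  Y(R4) = 0.6369 S between n1,n2
  Y(C1) = 0.000 S between n4,n7
  Y(R5) = 0.01764 S between n3,n4
  Y(R6) = 0.9524 S between n2,n4
  I1: injects 0.00197 A into n5 (from n4)
  Y(R7) = 0.2169 S between n2,n5
  Y(R8) = 0.0002252 S between n2,n0
  I2: injects 1.38 A into n3 (from n5)
  I3: injects 0.00223 A into n0 (from n4)
  Y(R9) = 0.003226 S between n3,n1
  Y(R10) = 0.04785 S between n5,n1
  Y(R11) = 0.0005102 S between n3,n5
  Y(R12) = 0.04237 S between n0,n1
  L2: short n5↔n3 (DC inductor)
  I4: injects 1.78 A into n0 (from n2)
  Y(C2) = 0.000 S between n6,n0
  V1: constraint V(n5)−V(n7) = 5.24
Assemble and solve the 10×10 MNA system:
  V(n1)=-11.81  V(n2)=-12.88  V(n3)=-8.201  V(n4)=-12.80  V(n5)=-8.201  V(n6)=0.000  V(n7)=-13.44
  i(L1)=-1.279  i(L2)=-1.366  i(V1)=-1.200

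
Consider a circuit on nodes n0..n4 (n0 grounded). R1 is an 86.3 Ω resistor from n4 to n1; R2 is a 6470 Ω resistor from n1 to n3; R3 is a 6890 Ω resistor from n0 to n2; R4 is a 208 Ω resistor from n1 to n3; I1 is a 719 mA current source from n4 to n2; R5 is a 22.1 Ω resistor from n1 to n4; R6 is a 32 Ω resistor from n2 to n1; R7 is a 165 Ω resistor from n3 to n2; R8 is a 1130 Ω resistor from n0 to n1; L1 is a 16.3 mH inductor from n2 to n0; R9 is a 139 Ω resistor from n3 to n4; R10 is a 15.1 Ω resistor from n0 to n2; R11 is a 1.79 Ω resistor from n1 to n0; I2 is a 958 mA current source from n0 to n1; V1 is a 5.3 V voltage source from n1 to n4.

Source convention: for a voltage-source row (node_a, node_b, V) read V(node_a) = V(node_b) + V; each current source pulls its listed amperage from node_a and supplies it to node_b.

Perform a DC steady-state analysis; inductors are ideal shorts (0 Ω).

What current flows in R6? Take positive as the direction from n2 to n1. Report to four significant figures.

-0.01322 A

MNA unknowns: 4 node voltages V₁..V_4 plus 2 source currents (L1, V1)
R1: Y=0.01159 on G[4,1]
R2: Y=0.0001546 on G[1,3]
R3: Y=0.0001451 on G[0,2]
R4: Y=0.004808 on G[1,3]
I1: z[4]−=0.719, z[2]+=0.719
R5: Y=0.04525 on G[1,4]
R6: Y=0.03125 on G[2,1]
R7: Y=0.006061 on G[3,2]
R8: Y=0.0008850 on G[0,1]
L1: row V2−V0=0, i_L1 at 2,0
R9: Y=0.007194 on G[3,4]
R10: Y=0.06623 on G[0,2]
R11: Y=0.5587 on G[1,0]
I2: z[0]−=0.958, z[1]+=0.958
V1: row V1−V4=5.3, i_V1 at 1,4
solve → V1=0.4231, V2=0.000, V3=-1.811, V4=-4.877
aux → i_L1=0.7212, i_V1=0.3957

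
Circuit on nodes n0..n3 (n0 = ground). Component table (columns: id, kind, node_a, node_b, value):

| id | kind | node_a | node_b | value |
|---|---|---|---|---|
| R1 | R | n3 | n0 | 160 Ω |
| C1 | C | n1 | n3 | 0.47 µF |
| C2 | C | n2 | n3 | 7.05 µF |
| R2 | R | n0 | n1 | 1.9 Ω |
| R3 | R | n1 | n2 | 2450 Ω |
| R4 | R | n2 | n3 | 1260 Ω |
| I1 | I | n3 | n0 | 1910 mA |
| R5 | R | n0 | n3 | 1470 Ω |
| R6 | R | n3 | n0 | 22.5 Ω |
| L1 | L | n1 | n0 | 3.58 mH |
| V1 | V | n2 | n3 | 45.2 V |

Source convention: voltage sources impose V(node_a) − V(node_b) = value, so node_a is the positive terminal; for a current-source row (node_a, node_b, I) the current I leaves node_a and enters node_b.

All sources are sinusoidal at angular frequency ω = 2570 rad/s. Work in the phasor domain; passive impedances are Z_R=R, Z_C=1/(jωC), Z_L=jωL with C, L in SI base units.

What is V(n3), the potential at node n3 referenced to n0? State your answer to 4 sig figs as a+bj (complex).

Apply KCL at each of the 3 non-ground nodes and solve the resulting linear system.
Node n1: branches {C1, R2, R3, L1} → V_1 = 0.02061-0.08047j
Node n2: branches {C2, R3, R4, V1} → V_2 = 7.981+0.8680j
Node n3: branches {R1, C1, C2, R4, I1, R5, R6, V1} → V_3 = -37.22+0.8680j
Source currents: i(V1)=-0.03912-0.8193j

-37.22+0.8680j V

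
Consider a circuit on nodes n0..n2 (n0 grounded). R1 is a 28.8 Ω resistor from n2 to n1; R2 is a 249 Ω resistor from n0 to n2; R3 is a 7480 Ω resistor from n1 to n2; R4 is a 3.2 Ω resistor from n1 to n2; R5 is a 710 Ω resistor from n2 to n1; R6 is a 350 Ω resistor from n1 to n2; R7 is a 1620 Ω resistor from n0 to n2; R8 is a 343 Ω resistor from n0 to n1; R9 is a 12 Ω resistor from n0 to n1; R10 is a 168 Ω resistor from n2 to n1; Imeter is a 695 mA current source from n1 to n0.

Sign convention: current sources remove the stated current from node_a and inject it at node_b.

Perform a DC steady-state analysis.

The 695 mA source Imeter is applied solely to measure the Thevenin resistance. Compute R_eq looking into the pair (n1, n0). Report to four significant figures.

Element admittances at DC:
  Y(R1) = 0.03472 S between n2,n1
  Y(R2) = 0.004016 S between n0,n2
  Y(R3) = 0.0001337 S between n1,n2
  Y(R4) = 0.3125 S between n1,n2
  Y(R5) = 0.001408 S between n2,n1
  Y(R6) = 0.002857 S between n1,n2
  Y(R7) = 0.0006173 S between n0,n2
  Y(R8) = 0.002915 S between n0,n1
  Y(R9) = 0.08333 S between n0,n1
  Y(R10) = 0.005952 S between n2,n1
  Imeter: injects 0.695 A into n0 (from n1)
Assemble and solve the 2×2 MNA system:
  V(n1)=-7.652  V(n2)=-7.554

R_eq = 11.01 Ω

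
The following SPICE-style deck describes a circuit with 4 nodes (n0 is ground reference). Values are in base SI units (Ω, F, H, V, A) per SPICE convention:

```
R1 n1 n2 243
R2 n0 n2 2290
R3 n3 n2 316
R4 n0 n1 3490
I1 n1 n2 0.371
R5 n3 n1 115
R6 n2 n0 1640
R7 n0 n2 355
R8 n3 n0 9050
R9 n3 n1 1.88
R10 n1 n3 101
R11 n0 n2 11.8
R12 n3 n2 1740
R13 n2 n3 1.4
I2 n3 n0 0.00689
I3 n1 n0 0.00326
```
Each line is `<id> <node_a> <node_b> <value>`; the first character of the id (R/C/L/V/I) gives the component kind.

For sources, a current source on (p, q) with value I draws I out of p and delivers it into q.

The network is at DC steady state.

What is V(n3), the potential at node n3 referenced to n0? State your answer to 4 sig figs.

Element admittances at DC:
  Y(R1) = 0.004115 S between n1,n2
  Y(R2) = 0.0004367 S between n0,n2
  Y(R3) = 0.003165 S between n3,n2
  Y(R4) = 0.0002865 S between n0,n1
  I1: injects 0.371 A into n2 (from n1)
  Y(R5) = 0.008696 S between n3,n1
  Y(R6) = 0.0006098 S between n2,n0
  Y(R7) = 0.002817 S between n0,n2
  Y(R8) = 0.0001105 S between n3,n0
  Y(R9) = 0.5319 S between n3,n1
  Y(R10) = 0.009901 S between n1,n3
  Y(R11) = 0.08475 S between n0,n2
  Y(R12) = 0.0005747 S between n3,n2
  Y(R13) = 0.7143 S between n2,n3
  I2: injects 0.00689 A into n0 (from n3)
  I3: injects 0.00326 A into n0 (from n1)
Assemble and solve the 3×3 MNA system:
  V(n1)=-1.303  V(n2)=-0.1095  V(n3)=-0.6329

-0.6329 V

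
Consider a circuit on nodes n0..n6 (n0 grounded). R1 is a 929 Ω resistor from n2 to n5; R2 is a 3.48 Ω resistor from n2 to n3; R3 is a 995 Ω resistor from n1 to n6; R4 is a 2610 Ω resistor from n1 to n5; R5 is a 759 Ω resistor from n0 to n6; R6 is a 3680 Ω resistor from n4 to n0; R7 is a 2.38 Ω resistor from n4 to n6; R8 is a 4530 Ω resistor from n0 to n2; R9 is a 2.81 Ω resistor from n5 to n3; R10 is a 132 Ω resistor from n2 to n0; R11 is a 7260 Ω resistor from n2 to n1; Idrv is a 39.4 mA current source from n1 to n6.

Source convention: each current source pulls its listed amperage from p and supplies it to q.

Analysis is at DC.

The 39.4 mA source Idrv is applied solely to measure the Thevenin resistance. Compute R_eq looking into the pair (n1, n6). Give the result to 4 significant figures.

R_eq = 725.7 Ω

Element admittances at DC:
  Y(R1) = 0.001076 S between n2,n5
  Y(R2) = 0.2874 S between n2,n3
  Y(R3) = 0.001005 S between n1,n6
  Y(R4) = 0.0003831 S between n1,n5
  Y(R5) = 0.001318 S between n0,n6
  Y(R6) = 0.0002717 S between n4,n0
  Y(R7) = 0.4202 S between n4,n6
  Y(R8) = 0.0002208 S between n0,n2
  Y(R9) = 0.3559 S between n5,n3
  Y(R10) = 0.007576 S between n2,n0
  Y(R11) = 0.0001377 S between n2,n1
  Idrv: injects 0.0394 A into n6 (from n1)
Assemble and solve the 6×6 MNA system:
  V(n1)=-21.88  V(n2)=-1.368  V(n3)=-1.395  V(n4)=6.707  V(n5)=-1.417  V(n6)=6.712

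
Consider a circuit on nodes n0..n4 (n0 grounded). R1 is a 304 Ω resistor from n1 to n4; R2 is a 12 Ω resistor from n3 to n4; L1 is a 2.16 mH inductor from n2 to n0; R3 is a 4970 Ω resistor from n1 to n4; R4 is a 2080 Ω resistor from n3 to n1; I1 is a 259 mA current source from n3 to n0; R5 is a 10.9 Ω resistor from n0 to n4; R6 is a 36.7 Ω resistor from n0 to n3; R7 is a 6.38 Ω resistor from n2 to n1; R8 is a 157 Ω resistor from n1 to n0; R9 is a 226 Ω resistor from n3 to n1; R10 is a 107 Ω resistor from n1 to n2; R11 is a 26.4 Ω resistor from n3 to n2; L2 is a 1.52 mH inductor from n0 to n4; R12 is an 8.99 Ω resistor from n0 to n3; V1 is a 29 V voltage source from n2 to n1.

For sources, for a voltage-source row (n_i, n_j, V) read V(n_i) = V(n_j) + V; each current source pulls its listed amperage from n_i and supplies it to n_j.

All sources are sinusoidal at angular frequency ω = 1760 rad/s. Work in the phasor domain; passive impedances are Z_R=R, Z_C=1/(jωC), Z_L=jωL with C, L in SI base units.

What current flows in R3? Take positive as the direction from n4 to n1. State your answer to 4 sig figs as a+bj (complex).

0.005730-0.0003642j A

Element admittances at ω=1760 rad/s:
  Y(R1) = 0.003289+0.000j S between n1,n4
  Y(R2) = 0.08333+0.000j S between n3,n4
  Y(L1) = 0.000-0.2630j S between n2,n0
  Y(R3) = 0.0002012+0.000j S between n1,n4
  Y(R4) = 0.0004808+0.000j S between n3,n1
  I1: injects 0.259 A into n0 (from n3)
  Y(R5) = 0.09174+0.000j S between n0,n4
  Y(R6) = 0.02725+0.000j S between n0,n3
  Y(R7) = 0.1567+0.000j S between n2,n1
  Y(R8) = 0.006369+0.000j S between n1,n0
  Y(R9) = 0.004425+0.000j S between n3,n1
  Y(R10) = 0.009346+0.000j S between n1,n2
  Y(R11) = 0.03788+0.000j S between n3,n2
  Y(L2) = 0.000-0.3738j S between n0,n4
  Y(R12) = 0.1112+0.000j S between n0,n3
  V1: constraint V(n2)−V(n1) = 29
Assemble and solve the 5×5 MNA system:
  V(n1)=-28.74+1.319j  V(n2)=0.2610+1.319j  V(n3)=-1.556+0.05862j  V(n4)=-0.2600-0.4911j
  i(V1)=-5.232+0.02090j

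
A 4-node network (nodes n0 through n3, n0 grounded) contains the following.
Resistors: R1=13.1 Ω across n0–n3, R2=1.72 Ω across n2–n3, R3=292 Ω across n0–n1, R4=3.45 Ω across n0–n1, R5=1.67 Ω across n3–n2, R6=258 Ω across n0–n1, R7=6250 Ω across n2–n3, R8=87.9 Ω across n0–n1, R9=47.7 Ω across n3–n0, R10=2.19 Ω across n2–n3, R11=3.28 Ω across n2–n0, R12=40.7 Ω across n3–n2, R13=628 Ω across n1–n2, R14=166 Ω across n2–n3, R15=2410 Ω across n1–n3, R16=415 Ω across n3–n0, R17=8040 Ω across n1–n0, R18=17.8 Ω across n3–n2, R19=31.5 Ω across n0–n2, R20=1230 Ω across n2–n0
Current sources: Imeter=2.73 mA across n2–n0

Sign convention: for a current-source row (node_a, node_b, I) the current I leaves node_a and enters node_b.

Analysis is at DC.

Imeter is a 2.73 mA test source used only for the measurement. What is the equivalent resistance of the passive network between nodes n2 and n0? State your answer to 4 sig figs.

MNA unknowns: 3 node voltages V₁..V_3
R1: Y=0.07634 on G[0,3]
R2: Y=0.5814 on G[2,3]
R3: Y=0.003425 on G[0,1]
R4: Y=0.2899 on G[0,1]
R5: Y=0.5988 on G[3,2]
R6: Y=0.003876 on G[0,1]
R7: Y=0.0001600 on G[2,3]
R8: Y=0.01138 on G[0,1]
R9: Y=0.02096 on G[3,0]
R10: Y=0.4566 on G[2,3]
R11: Y=0.3049 on G[2,0]
R12: Y=0.02457 on G[3,2]
R13: Y=0.001592 on G[1,2]
R14: Y=0.006024 on G[2,3]
R15: Y=0.0004149 on G[1,3]
R16: Y=0.002410 on G[3,0]
R17: Y=0.0001244 on G[1,0]
R18: Y=0.05618 on G[3,2]
R19: Y=0.03175 on G[0,2]
R20: Y=0.0008130 on G[2,0]
Imeter: z[2]−=0.00273, z[0]+=0.00273
solve → V1=-4.022e-05, V2=-0.006295, V3=-0.005950

R_eq = 2.306 Ω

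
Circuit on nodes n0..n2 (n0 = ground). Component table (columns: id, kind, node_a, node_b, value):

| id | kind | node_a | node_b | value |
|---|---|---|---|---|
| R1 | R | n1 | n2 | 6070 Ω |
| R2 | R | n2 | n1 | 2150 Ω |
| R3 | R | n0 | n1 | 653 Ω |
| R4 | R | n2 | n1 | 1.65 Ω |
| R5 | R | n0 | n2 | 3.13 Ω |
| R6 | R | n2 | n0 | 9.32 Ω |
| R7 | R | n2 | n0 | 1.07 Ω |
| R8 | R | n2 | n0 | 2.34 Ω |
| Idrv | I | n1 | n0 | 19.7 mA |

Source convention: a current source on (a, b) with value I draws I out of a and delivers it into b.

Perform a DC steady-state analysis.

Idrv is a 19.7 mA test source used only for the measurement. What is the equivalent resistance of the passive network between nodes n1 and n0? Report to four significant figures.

R_eq = 2.200 Ω

Apply KCL at each of the 2 non-ground nodes and solve the resulting linear system.
Node n1: branches {R1, R2, R3, R4, Idrv} → V_1 = -0.04334
Node n2: branches {R1, R2, R4, R5, R6, R7, R8} → V_2 = -0.01098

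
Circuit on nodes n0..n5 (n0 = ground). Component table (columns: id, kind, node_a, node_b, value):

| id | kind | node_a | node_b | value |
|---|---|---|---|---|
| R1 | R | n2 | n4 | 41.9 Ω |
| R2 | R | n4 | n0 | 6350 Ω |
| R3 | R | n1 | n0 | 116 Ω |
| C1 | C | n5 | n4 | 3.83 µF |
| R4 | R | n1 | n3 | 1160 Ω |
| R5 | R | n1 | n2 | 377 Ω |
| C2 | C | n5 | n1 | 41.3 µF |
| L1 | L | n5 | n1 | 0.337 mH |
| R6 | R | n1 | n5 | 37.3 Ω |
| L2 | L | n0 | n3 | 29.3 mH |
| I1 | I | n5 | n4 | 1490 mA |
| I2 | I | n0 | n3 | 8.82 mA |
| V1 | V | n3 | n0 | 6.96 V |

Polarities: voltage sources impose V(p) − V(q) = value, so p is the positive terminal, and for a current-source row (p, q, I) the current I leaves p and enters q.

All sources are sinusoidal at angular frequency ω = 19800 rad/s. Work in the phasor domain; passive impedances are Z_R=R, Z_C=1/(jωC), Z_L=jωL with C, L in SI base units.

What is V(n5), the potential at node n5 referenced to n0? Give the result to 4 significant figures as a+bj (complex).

MNA unknowns: 5 node voltages V₁..V_5 plus 1 source current (V1)
R1: Y=0.02387+0.000j on G[2,4]
R2: Y=0.0001575+0.000j on G[4,0]
R3: Y=0.008621+0.000j on G[1,0]
C1: Y=0.000+0.07583j on G[5,4]
R4: Y=0.0008621+0.000j on G[1,3]
R5: Y=0.002653+0.000j on G[1,2]
C2: Y=0.000+0.8177j on G[5,1]
L1: Y=0.000-0.1499j on G[5,1]
R6: Y=0.02681+0.000j on G[1,5]
L2: Y=0.000-0.001724j on G[0,3]
I1: z[5]−=1.49, z[4]+=1.49
I2: z[0]−=0.00882, z[3]+=0.00882
V1: row V3−V0=6.96, i_V1 at 3,0
solve → V1=0.6104+0.3204j, V2=1.269-17.33j, V3=6.960+0.000j, V4=1.342-19.30j, V5=0.6849+0.3264j
aux → i_V1=0.003346+0.01227j

0.6849+0.3264j V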